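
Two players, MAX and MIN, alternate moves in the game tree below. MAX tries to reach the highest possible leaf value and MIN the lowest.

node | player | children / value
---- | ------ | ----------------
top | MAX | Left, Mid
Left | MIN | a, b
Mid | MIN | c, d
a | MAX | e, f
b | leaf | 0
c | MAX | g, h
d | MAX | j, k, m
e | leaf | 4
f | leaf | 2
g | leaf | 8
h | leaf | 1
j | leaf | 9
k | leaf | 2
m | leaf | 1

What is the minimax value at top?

8

a (MAX): max(4, 2) = 4
Left (MIN): min(4, 0) = 0
c (MAX): max(8, 1) = 8
d (MAX): max(9, 2, 1) = 9
Mid (MIN): min(8, 9) = 8
top (MAX): max(0, 8) = 8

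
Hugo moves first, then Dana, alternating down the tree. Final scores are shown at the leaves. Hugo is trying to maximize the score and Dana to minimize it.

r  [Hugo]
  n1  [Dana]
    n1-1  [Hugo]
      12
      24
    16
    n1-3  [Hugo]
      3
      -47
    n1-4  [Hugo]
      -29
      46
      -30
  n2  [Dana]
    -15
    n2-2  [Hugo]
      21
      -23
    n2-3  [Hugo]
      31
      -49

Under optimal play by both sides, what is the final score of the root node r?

n1-1 (Hugo): max(12, 24) = 24
n1-3 (Hugo): max(3, -47) = 3
n1-4 (Hugo): max(-29, 46, -30) = 46
n1 (Dana): min(24, 16, 3, 46) = 3
n2-2 (Hugo): max(21, -23) = 21
n2-3 (Hugo): max(31, -49) = 31
n2 (Dana): min(-15, 21, 31) = -15
r (Hugo): max(3, -15) = 3

3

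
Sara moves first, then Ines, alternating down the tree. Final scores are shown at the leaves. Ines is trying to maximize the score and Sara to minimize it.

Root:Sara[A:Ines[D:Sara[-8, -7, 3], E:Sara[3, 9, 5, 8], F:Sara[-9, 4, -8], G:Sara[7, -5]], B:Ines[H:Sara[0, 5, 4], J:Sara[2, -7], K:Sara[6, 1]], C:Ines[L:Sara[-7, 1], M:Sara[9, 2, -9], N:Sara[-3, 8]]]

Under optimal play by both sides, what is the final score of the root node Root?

-3

D (Sara): min(-8, -7, 3) = -8
E (Sara): min(3, 9, 5, 8) = 3
F (Sara): min(-9, 4, -8) = -9
G (Sara): min(7, -5) = -5
A (Ines): max(-8, 3, -9, -5) = 3
H (Sara): min(0, 5, 4) = 0
J (Sara): min(2, -7) = -7
K (Sara): min(6, 1) = 1
B (Ines): max(0, -7, 1) = 1
L (Sara): min(-7, 1) = -7
M (Sara): min(9, 2, -9) = -9
N (Sara): min(-3, 8) = -3
C (Ines): max(-7, -9, -3) = -3
Root (Sara): min(3, 1, -3) = -3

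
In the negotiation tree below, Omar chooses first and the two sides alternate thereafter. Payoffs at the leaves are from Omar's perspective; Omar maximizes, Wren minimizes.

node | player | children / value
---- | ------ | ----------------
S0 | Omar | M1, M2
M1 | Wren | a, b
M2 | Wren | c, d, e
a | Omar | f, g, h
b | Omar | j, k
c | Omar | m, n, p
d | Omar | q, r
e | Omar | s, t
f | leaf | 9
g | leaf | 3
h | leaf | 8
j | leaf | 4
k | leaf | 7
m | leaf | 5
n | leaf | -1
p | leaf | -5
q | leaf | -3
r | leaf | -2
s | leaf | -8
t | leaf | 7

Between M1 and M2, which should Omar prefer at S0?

a (Omar): max(9, 3, 8) = 9
b (Omar): max(4, 7) = 7
M1 (Wren): min(9, 7) = 7
c (Omar): max(5, -1, -5) = 5
d (Omar): max(-3, -2) = -2
e (Omar): max(-8, 7) = 7
M2 (Wren): min(5, -2, 7) = -2
Omar prefers the higher value; M1=7, M2=-2. M1 is better since 7 > -2.

M1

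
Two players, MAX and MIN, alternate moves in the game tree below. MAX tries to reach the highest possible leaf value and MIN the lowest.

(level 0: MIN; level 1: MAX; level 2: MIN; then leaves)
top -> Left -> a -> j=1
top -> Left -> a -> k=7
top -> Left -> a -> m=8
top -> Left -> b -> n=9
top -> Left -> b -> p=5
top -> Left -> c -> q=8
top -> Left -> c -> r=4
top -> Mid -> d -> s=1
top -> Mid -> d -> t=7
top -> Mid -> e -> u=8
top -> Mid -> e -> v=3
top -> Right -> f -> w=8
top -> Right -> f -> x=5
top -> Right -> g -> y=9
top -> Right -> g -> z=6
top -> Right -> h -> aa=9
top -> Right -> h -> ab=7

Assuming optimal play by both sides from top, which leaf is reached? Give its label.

v

a (MIN): min(1, 7, 8) = 1
b (MIN): min(9, 5) = 5
c (MIN): min(8, 4) = 4
Left (MAX): max(1, 5, 4) = 5
d (MIN): min(1, 7) = 1
e (MIN): min(8, 3) = 3
Mid (MAX): max(1, 3) = 3
f (MIN): min(8, 5) = 5
g (MIN): min(9, 6) = 6
h (MIN): min(9, 7) = 7
Right (MAX): max(5, 6, 7) = 7
top (MIN): min(5, 3, 7) = 3
At top, MIN picks Mid (lowest: 3).
At Mid, MAX picks e (highest: 3).
At e, MIN picks v (lowest: 3).
Terminal value 3.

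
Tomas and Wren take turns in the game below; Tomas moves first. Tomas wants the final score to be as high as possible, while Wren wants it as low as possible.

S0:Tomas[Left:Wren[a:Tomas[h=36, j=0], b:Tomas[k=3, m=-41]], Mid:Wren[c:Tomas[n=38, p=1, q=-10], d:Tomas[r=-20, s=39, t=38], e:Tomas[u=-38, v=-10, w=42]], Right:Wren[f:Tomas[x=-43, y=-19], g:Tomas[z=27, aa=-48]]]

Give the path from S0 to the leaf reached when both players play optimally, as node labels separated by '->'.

S0 -> Mid -> c -> n

a (Tomas): max(36, 0) = 36
b (Tomas): max(3, -41) = 3
Left (Wren): min(36, 3) = 3
c (Tomas): max(38, 1, -10) = 38
d (Tomas): max(-20, 39, 38) = 39
e (Tomas): max(-38, -10, 42) = 42
Mid (Wren): min(38, 39, 42) = 38
f (Tomas): max(-43, -19) = -19
g (Tomas): max(27, -48) = 27
Right (Wren): min(-19, 27) = -19
S0 (Tomas): max(3, 38, -19) = 38
At S0, Tomas picks Mid (highest: 38).
At Mid, Wren picks c (lowest: 38).
At c, Tomas picks n (highest: 38).
Terminal value 38.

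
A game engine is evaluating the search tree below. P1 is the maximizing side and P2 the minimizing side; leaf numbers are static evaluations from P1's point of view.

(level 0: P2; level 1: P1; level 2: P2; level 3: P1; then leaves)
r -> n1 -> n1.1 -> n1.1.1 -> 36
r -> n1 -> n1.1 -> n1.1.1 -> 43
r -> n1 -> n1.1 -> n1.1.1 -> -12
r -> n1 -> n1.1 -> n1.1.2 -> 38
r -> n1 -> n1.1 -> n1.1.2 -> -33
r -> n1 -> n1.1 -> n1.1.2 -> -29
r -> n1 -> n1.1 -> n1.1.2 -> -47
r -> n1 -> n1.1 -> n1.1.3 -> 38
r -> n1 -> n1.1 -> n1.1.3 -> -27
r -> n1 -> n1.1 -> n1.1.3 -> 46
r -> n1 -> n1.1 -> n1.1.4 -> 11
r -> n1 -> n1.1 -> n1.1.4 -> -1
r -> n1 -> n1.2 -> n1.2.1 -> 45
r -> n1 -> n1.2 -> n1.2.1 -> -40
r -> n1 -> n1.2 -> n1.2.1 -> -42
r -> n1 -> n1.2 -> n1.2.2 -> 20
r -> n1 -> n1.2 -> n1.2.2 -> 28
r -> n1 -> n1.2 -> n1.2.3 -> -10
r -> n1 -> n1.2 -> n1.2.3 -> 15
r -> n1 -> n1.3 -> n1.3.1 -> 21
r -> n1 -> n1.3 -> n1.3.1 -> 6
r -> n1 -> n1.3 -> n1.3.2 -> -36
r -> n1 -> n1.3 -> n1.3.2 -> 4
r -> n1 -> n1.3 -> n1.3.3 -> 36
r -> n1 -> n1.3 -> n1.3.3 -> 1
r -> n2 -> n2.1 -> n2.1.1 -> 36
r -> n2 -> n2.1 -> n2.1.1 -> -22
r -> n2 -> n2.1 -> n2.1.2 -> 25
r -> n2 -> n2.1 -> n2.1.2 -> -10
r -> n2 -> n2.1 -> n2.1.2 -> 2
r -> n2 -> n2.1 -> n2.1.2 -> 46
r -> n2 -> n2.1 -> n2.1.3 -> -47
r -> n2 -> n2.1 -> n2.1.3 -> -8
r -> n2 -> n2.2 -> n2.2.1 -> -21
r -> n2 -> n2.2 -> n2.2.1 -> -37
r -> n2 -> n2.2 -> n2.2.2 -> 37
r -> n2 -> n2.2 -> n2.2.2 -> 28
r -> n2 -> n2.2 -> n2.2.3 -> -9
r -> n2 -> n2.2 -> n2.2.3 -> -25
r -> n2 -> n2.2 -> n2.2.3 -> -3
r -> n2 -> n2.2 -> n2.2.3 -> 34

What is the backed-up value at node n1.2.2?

28

n1.2.2 (P1): max(20, 28) = 28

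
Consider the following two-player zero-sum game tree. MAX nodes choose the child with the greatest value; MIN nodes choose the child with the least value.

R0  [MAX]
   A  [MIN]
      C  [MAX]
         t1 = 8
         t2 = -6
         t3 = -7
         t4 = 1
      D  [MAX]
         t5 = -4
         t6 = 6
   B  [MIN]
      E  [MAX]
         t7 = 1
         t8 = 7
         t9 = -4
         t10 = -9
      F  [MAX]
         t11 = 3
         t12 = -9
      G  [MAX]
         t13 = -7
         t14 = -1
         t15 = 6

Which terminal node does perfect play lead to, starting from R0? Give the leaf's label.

C (MAX): max(8, -6, -7, 1) = 8
D (MAX): max(-4, 6) = 6
A (MIN): min(8, 6) = 6
E (MAX): max(1, 7, -4, -9) = 7
F (MAX): max(3, -9) = 3
G (MAX): max(-7, -1, 6) = 6
B (MIN): min(7, 3, 6) = 3
R0 (MAX): max(6, 3) = 6
At R0, MAX picks A (highest: 6).
At A, MIN picks D (lowest: 6).
At D, MAX picks t6 (highest: 6).
Terminal value 6.

t6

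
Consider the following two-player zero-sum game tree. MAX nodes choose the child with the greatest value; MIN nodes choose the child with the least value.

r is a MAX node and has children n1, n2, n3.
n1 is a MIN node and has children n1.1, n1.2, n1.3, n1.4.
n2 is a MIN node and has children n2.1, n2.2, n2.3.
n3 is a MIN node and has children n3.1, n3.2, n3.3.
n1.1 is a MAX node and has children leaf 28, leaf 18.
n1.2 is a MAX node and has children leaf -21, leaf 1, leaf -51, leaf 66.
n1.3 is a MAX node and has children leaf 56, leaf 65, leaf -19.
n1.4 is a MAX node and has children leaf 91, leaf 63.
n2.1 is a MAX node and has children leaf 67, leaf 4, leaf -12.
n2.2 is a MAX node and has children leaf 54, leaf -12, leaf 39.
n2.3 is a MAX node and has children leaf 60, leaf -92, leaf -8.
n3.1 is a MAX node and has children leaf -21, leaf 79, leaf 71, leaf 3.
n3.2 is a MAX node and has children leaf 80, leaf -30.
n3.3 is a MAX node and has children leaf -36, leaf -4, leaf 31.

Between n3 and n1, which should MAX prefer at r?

n3

n3.1 (MAX): max(-21, 79, 71, 3) = 79
n3.2 (MAX): max(80, -30) = 80
n3.3 (MAX): max(-36, -4, 31) = 31
n3 (MIN): min(79, 80, 31) = 31
n1.1 (MAX): max(28, 18) = 28
n1.2 (MAX): max(-21, 1, -51, 66) = 66
n1.3 (MAX): max(56, 65, -19) = 65
n1.4 (MAX): max(91, 63) = 91
n1 (MIN): min(28, 66, 65, 91) = 28
MAX prefers the higher value; n3=31, n1=28. n3 is better since 31 > 28.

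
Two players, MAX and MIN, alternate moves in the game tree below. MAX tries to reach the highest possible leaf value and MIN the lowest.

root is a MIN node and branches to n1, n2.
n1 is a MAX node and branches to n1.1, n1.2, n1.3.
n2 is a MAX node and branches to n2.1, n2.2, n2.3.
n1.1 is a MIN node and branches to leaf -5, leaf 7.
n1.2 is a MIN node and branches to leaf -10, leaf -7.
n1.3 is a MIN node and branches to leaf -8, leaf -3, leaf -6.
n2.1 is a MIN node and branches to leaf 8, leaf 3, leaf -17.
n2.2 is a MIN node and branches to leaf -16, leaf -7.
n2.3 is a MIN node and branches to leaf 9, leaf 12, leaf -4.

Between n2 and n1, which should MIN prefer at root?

n1

n2.1 (MIN): min(8, 3, -17) = -17
n2.2 (MIN): min(-16, -7) = -16
n2.3 (MIN): min(9, 12, -4) = -4
n2 (MAX): max(-17, -16, -4) = -4
n1.1 (MIN): min(-5, 7) = -5
n1.2 (MIN): min(-10, -7) = -10
n1.3 (MIN): min(-8, -3, -6) = -8
n1 (MAX): max(-5, -10, -8) = -5
MIN prefers the lower value; n2=-4, n1=-5. n1 is better since -5 < -4.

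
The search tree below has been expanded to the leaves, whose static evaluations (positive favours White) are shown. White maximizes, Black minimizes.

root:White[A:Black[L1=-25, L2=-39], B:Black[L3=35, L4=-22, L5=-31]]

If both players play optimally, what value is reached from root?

-31

A (Black): min(-25, -39) = -39
B (Black): min(35, -22, -31) = -31
root (White): max(-39, -31) = -31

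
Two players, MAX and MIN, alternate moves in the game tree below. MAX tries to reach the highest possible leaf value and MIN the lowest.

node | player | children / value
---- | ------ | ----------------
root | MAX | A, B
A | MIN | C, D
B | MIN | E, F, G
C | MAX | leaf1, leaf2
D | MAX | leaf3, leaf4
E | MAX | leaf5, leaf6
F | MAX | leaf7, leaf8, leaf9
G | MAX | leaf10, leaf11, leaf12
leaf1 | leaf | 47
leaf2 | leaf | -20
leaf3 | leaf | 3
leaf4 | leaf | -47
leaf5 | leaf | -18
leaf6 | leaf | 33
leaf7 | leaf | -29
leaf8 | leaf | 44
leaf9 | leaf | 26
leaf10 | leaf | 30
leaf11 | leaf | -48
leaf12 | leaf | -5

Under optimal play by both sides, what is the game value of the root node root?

30

C (MAX): max(47, -20) = 47
D (MAX): max(3, -47) = 3
A (MIN): min(47, 3) = 3
E (MAX): max(-18, 33) = 33
F (MAX): max(-29, 44, 26) = 44
G (MAX): max(30, -48, -5) = 30
B (MIN): min(33, 44, 30) = 30
root (MAX): max(3, 30) = 30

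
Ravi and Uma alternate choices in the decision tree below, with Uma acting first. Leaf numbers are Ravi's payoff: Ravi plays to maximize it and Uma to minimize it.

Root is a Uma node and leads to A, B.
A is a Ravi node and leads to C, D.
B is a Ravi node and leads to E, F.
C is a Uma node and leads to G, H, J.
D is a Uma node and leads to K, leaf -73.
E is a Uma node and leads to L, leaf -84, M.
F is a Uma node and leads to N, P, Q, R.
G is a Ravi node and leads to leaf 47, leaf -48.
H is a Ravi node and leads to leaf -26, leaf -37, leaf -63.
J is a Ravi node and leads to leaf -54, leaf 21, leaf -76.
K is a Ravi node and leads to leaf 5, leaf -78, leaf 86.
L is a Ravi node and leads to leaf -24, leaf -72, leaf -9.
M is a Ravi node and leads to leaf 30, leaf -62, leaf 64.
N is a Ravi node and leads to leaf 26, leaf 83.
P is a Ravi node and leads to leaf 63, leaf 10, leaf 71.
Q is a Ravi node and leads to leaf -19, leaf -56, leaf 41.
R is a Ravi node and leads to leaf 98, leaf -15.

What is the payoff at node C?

-26

G (Ravi): max(47, -48) = 47
H (Ravi): max(-26, -37, -63) = -26
J (Ravi): max(-54, 21, -76) = 21
C (Uma): min(47, -26, 21) = -26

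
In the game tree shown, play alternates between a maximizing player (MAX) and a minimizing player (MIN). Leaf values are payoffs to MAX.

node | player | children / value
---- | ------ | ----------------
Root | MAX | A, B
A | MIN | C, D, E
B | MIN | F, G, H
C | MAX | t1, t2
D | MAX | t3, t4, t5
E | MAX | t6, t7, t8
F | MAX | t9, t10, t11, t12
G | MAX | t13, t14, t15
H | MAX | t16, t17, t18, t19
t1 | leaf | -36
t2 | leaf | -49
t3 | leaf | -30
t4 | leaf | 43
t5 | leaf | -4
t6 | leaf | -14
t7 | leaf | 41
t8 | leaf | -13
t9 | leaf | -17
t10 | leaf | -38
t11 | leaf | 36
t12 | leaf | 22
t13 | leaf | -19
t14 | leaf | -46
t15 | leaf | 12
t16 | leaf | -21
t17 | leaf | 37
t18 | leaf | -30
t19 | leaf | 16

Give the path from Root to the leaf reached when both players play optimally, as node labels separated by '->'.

Root -> B -> G -> t15

C (MAX): max(-36, -49) = -36
D (MAX): max(-30, 43, -4) = 43
E (MAX): max(-14, 41, -13) = 41
A (MIN): min(-36, 43, 41) = -36
F (MAX): max(-17, -38, 36, 22) = 36
G (MAX): max(-19, -46, 12) = 12
H (MAX): max(-21, 37, -30, 16) = 37
B (MIN): min(36, 12, 37) = 12
Root (MAX): max(-36, 12) = 12
At Root, MAX picks B (highest: 12).
At B, MIN picks G (lowest: 12).
At G, MAX picks t15 (highest: 12).
Terminal value 12.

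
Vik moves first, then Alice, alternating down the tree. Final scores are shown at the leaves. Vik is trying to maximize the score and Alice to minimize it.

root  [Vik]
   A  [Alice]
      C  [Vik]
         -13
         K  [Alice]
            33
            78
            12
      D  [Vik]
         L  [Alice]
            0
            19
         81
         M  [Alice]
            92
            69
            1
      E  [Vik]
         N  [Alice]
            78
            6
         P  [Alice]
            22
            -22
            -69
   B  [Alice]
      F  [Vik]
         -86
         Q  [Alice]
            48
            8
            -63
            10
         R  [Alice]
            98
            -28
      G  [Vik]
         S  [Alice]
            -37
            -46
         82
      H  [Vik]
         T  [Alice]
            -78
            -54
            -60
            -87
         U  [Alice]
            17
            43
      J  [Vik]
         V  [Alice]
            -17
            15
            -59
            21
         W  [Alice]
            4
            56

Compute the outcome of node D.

81

L (Alice): min(0, 19) = 0
M (Alice): min(92, 69, 1) = 1
D (Vik): max(0, 81, 1) = 81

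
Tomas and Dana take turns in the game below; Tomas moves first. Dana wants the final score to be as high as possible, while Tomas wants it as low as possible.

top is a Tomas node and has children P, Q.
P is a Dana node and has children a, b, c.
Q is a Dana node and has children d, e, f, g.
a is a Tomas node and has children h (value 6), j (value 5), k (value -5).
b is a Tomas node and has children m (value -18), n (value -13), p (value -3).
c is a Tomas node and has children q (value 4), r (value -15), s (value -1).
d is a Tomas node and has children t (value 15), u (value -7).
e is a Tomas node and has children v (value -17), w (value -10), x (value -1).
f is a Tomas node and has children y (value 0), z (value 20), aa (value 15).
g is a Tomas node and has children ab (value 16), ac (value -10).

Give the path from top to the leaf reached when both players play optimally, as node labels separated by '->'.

a (Tomas): min(6, 5, -5) = -5
b (Tomas): min(-18, -13, -3) = -18
c (Tomas): min(4, -15, -1) = -15
P (Dana): max(-5, -18, -15) = -5
d (Tomas): min(15, -7) = -7
e (Tomas): min(-17, -10, -1) = -17
f (Tomas): min(0, 20, 15) = 0
g (Tomas): min(16, -10) = -10
Q (Dana): max(-7, -17, 0, -10) = 0
top (Tomas): min(-5, 0) = -5
At top, Tomas picks P (lowest: -5).
At P, Dana picks a (highest: -5).
At a, Tomas picks k (lowest: -5).
Terminal value -5.

top -> P -> a -> k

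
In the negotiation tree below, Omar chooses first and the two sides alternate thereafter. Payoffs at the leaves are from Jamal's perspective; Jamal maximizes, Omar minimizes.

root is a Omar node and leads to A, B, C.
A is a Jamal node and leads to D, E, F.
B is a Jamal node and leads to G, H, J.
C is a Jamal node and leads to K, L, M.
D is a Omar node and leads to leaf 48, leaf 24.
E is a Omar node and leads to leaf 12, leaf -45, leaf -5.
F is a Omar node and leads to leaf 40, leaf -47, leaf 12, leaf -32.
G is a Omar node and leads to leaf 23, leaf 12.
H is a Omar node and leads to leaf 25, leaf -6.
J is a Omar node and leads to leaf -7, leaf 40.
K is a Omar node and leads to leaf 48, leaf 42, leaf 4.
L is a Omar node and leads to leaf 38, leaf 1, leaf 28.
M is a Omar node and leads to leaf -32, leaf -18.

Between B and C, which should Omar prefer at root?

C

G (Omar): min(23, 12) = 12
H (Omar): min(25, -6) = -6
J (Omar): min(-7, 40) = -7
B (Jamal): max(12, -6, -7) = 12
K (Omar): min(48, 42, 4) = 4
L (Omar): min(38, 1, 28) = 1
M (Omar): min(-32, -18) = -32
C (Jamal): max(4, 1, -32) = 4
Omar prefers the lower value; B=12, C=4. C is better since 4 < 12.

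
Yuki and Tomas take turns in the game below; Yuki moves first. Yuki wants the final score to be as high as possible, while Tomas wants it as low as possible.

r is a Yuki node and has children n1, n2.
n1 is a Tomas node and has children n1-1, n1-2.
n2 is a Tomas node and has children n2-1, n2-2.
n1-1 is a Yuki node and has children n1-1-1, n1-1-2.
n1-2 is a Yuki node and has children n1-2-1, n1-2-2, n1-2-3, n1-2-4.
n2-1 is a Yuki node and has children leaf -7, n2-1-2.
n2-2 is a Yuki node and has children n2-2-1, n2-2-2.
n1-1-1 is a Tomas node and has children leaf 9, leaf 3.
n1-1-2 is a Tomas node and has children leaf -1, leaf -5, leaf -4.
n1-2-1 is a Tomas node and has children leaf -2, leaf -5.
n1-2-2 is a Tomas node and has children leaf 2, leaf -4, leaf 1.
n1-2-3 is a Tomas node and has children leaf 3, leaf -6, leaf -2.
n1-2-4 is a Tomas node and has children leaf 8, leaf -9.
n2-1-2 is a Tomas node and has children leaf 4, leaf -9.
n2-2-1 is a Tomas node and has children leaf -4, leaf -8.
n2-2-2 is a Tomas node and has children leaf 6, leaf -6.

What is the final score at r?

-4

n1-1-1 (Tomas): min(9, 3) = 3
n1-1-2 (Tomas): min(-1, -5, -4) = -5
n1-1 (Yuki): max(3, -5) = 3
n1-2-1 (Tomas): min(-2, -5) = -5
n1-2-2 (Tomas): min(2, -4, 1) = -4
n1-2-3 (Tomas): min(3, -6, -2) = -6
n1-2-4 (Tomas): min(8, -9) = -9
n1-2 (Yuki): max(-5, -4, -6, -9) = -4
n1 (Tomas): min(3, -4) = -4
n2-1-2 (Tomas): min(4, -9) = -9
n2-1 (Yuki): max(-7, -9) = -7
n2-2-1 (Tomas): min(-4, -8) = -8
n2-2-2 (Tomas): min(6, -6) = -6
n2-2 (Yuki): max(-8, -6) = -6
n2 (Tomas): min(-7, -6) = -7
r (Yuki): max(-4, -7) = -4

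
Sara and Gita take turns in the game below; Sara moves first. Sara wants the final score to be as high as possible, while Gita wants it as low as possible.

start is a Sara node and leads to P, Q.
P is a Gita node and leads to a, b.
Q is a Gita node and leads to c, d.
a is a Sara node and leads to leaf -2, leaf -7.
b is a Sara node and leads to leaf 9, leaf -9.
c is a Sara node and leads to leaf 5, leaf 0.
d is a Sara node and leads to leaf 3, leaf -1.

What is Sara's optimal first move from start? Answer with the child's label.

Q

a (Sara): max(-2, -7) = -2
b (Sara): max(9, -9) = 9
P (Gita): min(-2, 9) = -2
c (Sara): max(5, 0) = 5
d (Sara): max(3, -1) = 3
Q (Gita): min(5, 3) = 3
start (Sara): max(-2, 3) = 3
Sara at start wants the highest of {P=-2, Q=3}, so chooses Q.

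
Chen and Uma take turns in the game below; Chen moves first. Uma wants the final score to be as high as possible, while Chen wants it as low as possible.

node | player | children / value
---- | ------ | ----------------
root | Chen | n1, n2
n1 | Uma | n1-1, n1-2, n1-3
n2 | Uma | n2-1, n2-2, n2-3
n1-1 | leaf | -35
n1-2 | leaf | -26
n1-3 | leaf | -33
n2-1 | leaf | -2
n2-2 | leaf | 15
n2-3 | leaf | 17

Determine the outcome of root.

-26

n1 (Uma): max(-35, -26, -33) = -26
n2 (Uma): max(-2, 15, 17) = 17
root (Chen): min(-26, 17) = -26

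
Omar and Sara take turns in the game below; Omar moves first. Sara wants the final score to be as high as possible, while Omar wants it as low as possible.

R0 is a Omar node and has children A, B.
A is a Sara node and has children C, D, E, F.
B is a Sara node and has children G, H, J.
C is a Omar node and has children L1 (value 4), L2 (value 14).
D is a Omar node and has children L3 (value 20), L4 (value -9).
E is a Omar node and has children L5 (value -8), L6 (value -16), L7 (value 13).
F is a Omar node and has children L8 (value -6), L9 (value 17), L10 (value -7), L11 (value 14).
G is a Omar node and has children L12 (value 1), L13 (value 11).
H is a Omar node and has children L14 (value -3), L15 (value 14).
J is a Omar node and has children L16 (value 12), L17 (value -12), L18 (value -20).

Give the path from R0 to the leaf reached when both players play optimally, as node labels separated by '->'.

R0 -> B -> G -> L12

C (Omar): min(4, 14) = 4
D (Omar): min(20, -9) = -9
E (Omar): min(-8, -16, 13) = -16
F (Omar): min(-6, 17, -7, 14) = -7
A (Sara): max(4, -9, -16, -7) = 4
G (Omar): min(1, 11) = 1
H (Omar): min(-3, 14) = -3
J (Omar): min(12, -12, -20) = -20
B (Sara): max(1, -3, -20) = 1
R0 (Omar): min(4, 1) = 1
At R0, Omar picks B (lowest: 1).
At B, Sara picks G (highest: 1).
At G, Omar picks L12 (lowest: 1).
Terminal value 1.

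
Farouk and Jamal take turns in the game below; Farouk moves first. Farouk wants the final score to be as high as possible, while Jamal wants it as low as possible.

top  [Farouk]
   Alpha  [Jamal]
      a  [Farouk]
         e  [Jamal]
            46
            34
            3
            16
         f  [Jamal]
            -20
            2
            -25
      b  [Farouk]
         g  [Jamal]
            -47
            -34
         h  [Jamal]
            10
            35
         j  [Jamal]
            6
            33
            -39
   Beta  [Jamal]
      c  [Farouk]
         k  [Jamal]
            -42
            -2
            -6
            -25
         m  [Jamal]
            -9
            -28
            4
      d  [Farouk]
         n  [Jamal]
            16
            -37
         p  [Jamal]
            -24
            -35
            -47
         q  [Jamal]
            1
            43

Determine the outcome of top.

3

e (Jamal): min(46, 34, 3, 16) = 3
f (Jamal): min(-20, 2, -25) = -25
a (Farouk): max(3, -25) = 3
g (Jamal): min(-47, -34) = -47
h (Jamal): min(10, 35) = 10
j (Jamal): min(6, 33, -39) = -39
b (Farouk): max(-47, 10, -39) = 10
Alpha (Jamal): min(3, 10) = 3
k (Jamal): min(-42, -2, -6, -25) = -42
m (Jamal): min(-9, -28, 4) = -28
c (Farouk): max(-42, -28) = -28
n (Jamal): min(16, -37) = -37
p (Jamal): min(-24, -35, -47) = -47
q (Jamal): min(1, 43) = 1
d (Farouk): max(-37, -47, 1) = 1
Beta (Jamal): min(-28, 1) = -28
top (Farouk): max(3, -28) = 3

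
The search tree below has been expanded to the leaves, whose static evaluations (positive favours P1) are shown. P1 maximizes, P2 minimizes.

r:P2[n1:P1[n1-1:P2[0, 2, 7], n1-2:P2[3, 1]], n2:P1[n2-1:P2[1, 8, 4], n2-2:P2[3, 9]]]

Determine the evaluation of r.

1

n1-1 (P2): min(0, 2, 7) = 0
n1-2 (P2): min(3, 1) = 1
n1 (P1): max(0, 1) = 1
n2-1 (P2): min(1, 8, 4) = 1
n2-2 (P2): min(3, 9) = 3
n2 (P1): max(1, 3) = 3
r (P2): min(1, 3) = 1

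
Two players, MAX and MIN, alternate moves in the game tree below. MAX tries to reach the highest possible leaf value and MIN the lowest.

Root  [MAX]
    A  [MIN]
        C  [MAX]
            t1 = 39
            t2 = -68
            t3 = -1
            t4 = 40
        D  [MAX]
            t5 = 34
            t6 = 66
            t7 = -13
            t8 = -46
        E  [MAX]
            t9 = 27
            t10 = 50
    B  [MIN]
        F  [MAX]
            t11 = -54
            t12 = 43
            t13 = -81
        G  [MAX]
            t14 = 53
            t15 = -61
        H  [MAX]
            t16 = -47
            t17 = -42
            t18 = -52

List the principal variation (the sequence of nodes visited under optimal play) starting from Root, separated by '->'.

Root -> A -> C -> t4

C (MAX): max(39, -68, -1, 40) = 40
D (MAX): max(34, 66, -13, -46) = 66
E (MAX): max(27, 50) = 50
A (MIN): min(40, 66, 50) = 40
F (MAX): max(-54, 43, -81) = 43
G (MAX): max(53, -61) = 53
H (MAX): max(-47, -42, -52) = -42
B (MIN): min(43, 53, -42) = -42
Root (MAX): max(40, -42) = 40
At Root, MAX picks A (highest: 40).
At A, MIN picks C (lowest: 40).
At C, MAX picks t4 (highest: 40).
Terminal value 40.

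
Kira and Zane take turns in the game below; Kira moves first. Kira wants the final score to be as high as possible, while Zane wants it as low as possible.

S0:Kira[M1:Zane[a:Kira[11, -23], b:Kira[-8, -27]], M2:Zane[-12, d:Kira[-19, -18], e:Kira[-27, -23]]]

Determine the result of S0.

-8

a (Kira): max(11, -23) = 11
b (Kira): max(-8, -27) = -8
M1 (Zane): min(11, -8) = -8
d (Kira): max(-19, -18) = -18
e (Kira): max(-27, -23) = -23
M2 (Zane): min(-12, -18, -23) = -23
S0 (Kira): max(-8, -23) = -8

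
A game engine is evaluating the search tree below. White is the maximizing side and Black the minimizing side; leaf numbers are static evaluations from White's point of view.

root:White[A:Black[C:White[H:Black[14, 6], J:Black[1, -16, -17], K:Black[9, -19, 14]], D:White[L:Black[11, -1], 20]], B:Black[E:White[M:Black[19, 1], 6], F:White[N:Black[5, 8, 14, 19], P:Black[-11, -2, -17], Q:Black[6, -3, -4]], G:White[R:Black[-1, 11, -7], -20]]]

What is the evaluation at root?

H (Black): min(14, 6) = 6
J (Black): min(1, -16, -17) = -17
K (Black): min(9, -19, 14) = -19
C (White): max(6, -17, -19) = 6
L (Black): min(11, -1) = -1
D (White): max(-1, 20) = 20
A (Black): min(6, 20) = 6
M (Black): min(19, 1) = 1
E (White): max(1, 6) = 6
N (Black): min(5, 8, 14, 19) = 5
P (Black): min(-11, -2, -17) = -17
Q (Black): min(6, -3, -4) = -4
F (White): max(5, -17, -4) = 5
R (Black): min(-1, 11, -7) = -7
G (White): max(-7, -20) = -7
B (Black): min(6, 5, -7) = -7
root (White): max(6, -7) = 6

6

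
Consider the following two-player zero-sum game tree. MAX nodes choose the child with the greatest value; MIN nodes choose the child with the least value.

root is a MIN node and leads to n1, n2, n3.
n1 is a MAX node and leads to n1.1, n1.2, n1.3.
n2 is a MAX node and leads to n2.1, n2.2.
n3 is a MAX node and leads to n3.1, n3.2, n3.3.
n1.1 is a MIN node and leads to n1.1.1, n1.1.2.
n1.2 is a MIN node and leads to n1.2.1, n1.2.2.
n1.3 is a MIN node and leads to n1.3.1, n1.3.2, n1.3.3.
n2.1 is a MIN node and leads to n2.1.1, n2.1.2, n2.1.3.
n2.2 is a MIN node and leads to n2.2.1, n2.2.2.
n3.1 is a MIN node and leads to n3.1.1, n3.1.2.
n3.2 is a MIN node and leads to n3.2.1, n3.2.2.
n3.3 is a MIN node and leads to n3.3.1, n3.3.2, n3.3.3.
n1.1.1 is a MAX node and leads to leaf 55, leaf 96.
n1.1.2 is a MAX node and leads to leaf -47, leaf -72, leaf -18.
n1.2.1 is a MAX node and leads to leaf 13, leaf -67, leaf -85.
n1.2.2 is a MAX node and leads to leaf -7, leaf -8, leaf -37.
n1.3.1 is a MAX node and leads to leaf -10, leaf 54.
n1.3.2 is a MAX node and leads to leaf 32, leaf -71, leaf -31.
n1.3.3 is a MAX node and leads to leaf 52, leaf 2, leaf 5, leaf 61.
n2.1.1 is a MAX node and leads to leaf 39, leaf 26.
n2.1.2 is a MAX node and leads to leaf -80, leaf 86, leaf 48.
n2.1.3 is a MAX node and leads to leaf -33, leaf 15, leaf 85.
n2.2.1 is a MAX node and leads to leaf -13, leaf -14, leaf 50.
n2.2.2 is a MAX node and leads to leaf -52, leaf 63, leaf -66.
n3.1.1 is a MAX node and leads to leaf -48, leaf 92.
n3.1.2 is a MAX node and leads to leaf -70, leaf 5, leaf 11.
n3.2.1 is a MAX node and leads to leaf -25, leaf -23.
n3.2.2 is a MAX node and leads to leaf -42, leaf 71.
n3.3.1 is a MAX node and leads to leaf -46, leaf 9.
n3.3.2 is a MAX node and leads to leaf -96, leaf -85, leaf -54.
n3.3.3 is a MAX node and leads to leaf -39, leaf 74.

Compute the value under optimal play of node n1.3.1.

54

n1.3.1 (MAX): max(-10, 54) = 54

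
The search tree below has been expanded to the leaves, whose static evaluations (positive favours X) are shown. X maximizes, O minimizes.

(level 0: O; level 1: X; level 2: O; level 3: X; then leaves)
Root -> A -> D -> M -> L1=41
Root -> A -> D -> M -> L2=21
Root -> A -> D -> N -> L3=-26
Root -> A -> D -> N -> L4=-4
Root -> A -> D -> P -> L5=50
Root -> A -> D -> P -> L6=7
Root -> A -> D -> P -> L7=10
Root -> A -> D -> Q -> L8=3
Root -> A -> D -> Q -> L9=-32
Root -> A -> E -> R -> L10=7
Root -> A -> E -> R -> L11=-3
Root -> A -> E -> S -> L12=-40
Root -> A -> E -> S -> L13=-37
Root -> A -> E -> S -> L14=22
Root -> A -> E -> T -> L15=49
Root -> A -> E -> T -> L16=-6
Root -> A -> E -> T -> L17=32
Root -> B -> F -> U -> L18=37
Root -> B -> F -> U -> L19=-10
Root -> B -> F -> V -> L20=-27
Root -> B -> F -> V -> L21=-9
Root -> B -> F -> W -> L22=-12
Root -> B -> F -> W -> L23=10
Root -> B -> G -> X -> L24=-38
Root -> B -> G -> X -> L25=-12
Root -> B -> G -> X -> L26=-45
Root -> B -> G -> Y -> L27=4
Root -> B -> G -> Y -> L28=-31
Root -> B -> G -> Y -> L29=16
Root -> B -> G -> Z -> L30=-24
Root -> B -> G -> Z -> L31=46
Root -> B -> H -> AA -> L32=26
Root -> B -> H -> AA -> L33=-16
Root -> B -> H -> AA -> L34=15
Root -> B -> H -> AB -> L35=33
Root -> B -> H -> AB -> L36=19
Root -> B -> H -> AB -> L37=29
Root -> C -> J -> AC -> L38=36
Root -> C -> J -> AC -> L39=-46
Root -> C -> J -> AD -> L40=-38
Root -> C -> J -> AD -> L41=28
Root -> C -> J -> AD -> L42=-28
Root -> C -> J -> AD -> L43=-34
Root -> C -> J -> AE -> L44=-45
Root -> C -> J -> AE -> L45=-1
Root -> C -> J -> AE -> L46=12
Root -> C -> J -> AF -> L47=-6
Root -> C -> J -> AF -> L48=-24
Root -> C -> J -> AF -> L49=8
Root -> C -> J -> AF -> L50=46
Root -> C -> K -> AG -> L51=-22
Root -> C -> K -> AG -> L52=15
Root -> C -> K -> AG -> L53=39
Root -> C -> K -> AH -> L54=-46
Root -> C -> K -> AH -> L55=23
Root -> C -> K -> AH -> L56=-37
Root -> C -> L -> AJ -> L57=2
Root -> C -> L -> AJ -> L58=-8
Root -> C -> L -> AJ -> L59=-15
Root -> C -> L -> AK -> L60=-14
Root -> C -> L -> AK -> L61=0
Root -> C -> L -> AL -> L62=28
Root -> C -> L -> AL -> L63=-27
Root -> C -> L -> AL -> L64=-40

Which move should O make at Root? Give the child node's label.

M (X): max(41, 21) = 41
N (X): max(-26, -4) = -4
P (X): max(50, 7, 10) = 50
Q (X): max(3, -32) = 3
D (O): min(41, -4, 50, 3) = -4
R (X): max(7, -3) = 7
S (X): max(-40, -37, 22) = 22
T (X): max(49, -6, 32) = 49
E (O): min(7, 22, 49) = 7
A (X): max(-4, 7) = 7
U (X): max(37, -10) = 37
V (X): max(-27, -9) = -9
W (X): max(-12, 10) = 10
F (O): min(37, -9, 10) = -9
X (X): max(-38, -12, -45) = -12
Y (X): max(4, -31, 16) = 16
Z (X): max(-24, 46) = 46
G (O): min(-12, 16, 46) = -12
AA (X): max(26, -16, 15) = 26
AB (X): max(33, 19, 29) = 33
H (O): min(26, 33) = 26
B (X): max(-9, -12, 26) = 26
AC (X): max(36, -46) = 36
AD (X): max(-38, 28, -28, -34) = 28
AE (X): max(-45, -1, 12) = 12
AF (X): max(-6, -24, 8, 46) = 46
J (O): min(36, 28, 12, 46) = 12
AG (X): max(-22, 15, 39) = 39
AH (X): max(-46, 23, -37) = 23
K (O): min(39, 23) = 23
AJ (X): max(2, -8, -15) = 2
AK (X): max(-14, 0) = 0
AL (X): max(28, -27, -40) = 28
L (O): min(2, 0, 28) = 0
C (X): max(12, 23, 0) = 23
Root (O): min(7, 26, 23) = 7
O at Root wants the lowest of {A=7, B=26, C=23}, so chooses A.

A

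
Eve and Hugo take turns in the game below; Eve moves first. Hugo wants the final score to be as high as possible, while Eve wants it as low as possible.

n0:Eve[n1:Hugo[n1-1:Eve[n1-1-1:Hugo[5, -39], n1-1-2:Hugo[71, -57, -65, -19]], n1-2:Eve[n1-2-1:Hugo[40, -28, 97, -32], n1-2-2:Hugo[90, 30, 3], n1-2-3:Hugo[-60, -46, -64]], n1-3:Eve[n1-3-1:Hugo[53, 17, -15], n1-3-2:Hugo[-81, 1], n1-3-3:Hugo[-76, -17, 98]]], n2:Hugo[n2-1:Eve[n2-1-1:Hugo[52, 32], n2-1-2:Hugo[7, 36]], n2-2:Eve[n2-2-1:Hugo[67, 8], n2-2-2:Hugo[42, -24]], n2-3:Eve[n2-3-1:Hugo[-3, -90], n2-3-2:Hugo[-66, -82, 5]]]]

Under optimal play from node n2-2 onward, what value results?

42

n2-2-1 (Hugo): max(67, 8) = 67
n2-2-2 (Hugo): max(42, -24) = 42
n2-2 (Eve): min(67, 42) = 42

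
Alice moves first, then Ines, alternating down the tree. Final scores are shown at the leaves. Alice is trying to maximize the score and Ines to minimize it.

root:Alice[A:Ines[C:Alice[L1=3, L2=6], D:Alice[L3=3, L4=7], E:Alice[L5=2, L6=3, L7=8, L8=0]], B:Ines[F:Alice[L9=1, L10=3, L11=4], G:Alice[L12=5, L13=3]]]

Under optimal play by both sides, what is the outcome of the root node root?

6

C (Alice): max(3, 6) = 6
D (Alice): max(3, 7) = 7
E (Alice): max(2, 3, 8, 0) = 8
A (Ines): min(6, 7, 8) = 6
F (Alice): max(1, 3, 4) = 4
G (Alice): max(5, 3) = 5
B (Ines): min(4, 5) = 4
root (Alice): max(6, 4) = 6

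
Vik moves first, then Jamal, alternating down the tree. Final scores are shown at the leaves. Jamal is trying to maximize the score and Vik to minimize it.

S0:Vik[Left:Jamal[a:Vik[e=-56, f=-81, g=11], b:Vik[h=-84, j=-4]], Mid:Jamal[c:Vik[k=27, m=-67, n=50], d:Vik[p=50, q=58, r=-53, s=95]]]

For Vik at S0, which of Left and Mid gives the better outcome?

a (Vik): min(-56, -81, 11) = -81
b (Vik): min(-84, -4) = -84
Left (Jamal): max(-81, -84) = -81
c (Vik): min(27, -67, 50) = -67
d (Vik): min(50, 58, -53, 95) = -53
Mid (Jamal): max(-67, -53) = -53
Vik prefers the lower value; Left=-81, Mid=-53. Left is better since -81 < -53.

Left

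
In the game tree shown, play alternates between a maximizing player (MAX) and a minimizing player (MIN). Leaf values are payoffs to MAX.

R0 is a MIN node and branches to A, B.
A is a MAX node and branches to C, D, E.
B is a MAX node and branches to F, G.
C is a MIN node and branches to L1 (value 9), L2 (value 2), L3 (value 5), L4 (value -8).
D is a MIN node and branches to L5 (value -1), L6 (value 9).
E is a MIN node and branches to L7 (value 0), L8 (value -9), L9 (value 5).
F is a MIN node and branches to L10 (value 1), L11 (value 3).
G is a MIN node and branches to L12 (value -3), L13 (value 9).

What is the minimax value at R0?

-1

C (MIN): min(9, 2, 5, -8) = -8
D (MIN): min(-1, 9) = -1
E (MIN): min(0, -9, 5) = -9
A (MAX): max(-8, -1, -9) = -1
F (MIN): min(1, 3) = 1
G (MIN): min(-3, 9) = -3
B (MAX): max(1, -3) = 1
R0 (MIN): min(-1, 1) = -1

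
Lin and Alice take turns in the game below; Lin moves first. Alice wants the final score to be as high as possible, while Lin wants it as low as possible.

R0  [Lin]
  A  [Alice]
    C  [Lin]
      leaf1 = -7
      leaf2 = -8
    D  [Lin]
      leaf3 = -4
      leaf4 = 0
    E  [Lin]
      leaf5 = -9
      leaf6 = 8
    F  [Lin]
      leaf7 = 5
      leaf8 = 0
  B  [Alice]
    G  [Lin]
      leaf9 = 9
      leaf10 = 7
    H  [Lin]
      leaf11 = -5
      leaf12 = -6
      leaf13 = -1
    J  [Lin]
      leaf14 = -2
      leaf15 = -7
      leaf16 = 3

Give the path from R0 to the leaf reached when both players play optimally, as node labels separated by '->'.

C (Lin): min(-7, -8) = -8
D (Lin): min(-4, 0) = -4
E (Lin): min(-9, 8) = -9
F (Lin): min(5, 0) = 0
A (Alice): max(-8, -4, -9, 0) = 0
G (Lin): min(9, 7) = 7
H (Lin): min(-5, -6, -1) = -6
J (Lin): min(-2, -7, 3) = -7
B (Alice): max(7, -6, -7) = 7
R0 (Lin): min(0, 7) = 0
At R0, Lin picks A (lowest: 0).
At A, Alice picks F (highest: 0).
At F, Lin picks leaf8 (lowest: 0).
Terminal value 0.

R0 -> A -> F -> leaf8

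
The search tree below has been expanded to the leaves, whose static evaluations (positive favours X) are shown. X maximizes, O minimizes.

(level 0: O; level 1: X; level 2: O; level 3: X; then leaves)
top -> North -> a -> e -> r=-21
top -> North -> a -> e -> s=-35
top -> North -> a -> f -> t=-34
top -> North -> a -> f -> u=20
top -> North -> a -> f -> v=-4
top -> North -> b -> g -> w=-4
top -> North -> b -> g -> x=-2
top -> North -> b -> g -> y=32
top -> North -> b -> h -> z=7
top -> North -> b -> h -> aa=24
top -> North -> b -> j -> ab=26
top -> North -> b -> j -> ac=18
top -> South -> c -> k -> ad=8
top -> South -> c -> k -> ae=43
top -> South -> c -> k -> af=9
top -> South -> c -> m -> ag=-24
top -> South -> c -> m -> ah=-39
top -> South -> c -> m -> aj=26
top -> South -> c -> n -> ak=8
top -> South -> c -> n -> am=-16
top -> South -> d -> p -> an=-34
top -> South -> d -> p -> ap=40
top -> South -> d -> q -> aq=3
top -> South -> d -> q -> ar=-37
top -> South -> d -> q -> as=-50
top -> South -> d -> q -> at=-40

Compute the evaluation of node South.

k (X): max(8, 43, 9) = 43
m (X): max(-24, -39, 26) = 26
n (X): max(8, -16) = 8
c (O): min(43, 26, 8) = 8
p (X): max(-34, 40) = 40
q (X): max(3, -37, -50, -40) = 3
d (O): min(40, 3) = 3
South (X): max(8, 3) = 8

8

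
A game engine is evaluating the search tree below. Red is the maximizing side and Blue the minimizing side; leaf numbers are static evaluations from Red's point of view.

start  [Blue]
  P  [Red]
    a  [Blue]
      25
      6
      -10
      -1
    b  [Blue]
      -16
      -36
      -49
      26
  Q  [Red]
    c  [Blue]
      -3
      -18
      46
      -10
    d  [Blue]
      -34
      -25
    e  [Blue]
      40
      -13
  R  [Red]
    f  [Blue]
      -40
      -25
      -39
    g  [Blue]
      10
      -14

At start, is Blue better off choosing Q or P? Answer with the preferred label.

Q

c (Blue): min(-3, -18, 46, -10) = -18
d (Blue): min(-34, -25) = -34
e (Blue): min(40, -13) = -13
Q (Red): max(-18, -34, -13) = -13
a (Blue): min(25, 6, -10, -1) = -10
b (Blue): min(-16, -36, -49, 26) = -49
P (Red): max(-10, -49) = -10
Blue prefers the lower value; Q=-13, P=-10. Q is better since -13 < -10.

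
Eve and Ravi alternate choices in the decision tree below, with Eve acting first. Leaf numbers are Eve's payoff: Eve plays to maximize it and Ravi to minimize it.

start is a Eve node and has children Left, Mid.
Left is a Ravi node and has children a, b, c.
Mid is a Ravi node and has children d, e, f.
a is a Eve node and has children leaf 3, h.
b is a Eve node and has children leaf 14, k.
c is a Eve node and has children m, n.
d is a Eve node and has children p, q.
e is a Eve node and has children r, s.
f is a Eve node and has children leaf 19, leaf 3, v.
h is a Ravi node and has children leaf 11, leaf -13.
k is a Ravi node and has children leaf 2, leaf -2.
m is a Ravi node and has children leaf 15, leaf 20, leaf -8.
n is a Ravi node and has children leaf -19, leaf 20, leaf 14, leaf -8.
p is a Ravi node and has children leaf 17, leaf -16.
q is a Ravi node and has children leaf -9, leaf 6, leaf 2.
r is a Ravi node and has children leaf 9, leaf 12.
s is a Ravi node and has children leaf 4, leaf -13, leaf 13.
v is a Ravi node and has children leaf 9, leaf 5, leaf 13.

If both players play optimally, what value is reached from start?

-8

h (Ravi): min(11, -13) = -13
a (Eve): max(3, -13) = 3
k (Ravi): min(2, -2) = -2
b (Eve): max(14, -2) = 14
m (Ravi): min(15, 20, -8) = -8
n (Ravi): min(-19, 20, 14, -8) = -19
c (Eve): max(-8, -19) = -8
Left (Ravi): min(3, 14, -8) = -8
p (Ravi): min(17, -16) = -16
q (Ravi): min(-9, 6, 2) = -9
d (Eve): max(-16, -9) = -9
r (Ravi): min(9, 12) = 9
s (Ravi): min(4, -13, 13) = -13
e (Eve): max(9, -13) = 9
v (Ravi): min(9, 5, 13) = 5
f (Eve): max(19, 3, 5) = 19
Mid (Ravi): min(-9, 9, 19) = -9
start (Eve): max(-8, -9) = -8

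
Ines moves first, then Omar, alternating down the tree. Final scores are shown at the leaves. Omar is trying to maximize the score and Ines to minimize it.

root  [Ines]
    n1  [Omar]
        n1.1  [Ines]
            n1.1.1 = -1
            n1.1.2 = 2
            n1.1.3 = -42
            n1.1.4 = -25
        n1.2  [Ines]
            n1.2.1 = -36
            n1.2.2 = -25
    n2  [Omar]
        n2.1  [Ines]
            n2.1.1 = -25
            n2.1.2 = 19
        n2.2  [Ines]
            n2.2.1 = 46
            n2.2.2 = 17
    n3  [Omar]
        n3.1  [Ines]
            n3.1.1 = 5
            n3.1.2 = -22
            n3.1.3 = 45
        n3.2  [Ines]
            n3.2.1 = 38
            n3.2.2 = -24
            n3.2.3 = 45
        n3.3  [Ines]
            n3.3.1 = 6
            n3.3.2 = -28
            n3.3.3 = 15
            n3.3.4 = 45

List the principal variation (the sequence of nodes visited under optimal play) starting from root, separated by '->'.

root -> n1 -> n1.2 -> n1.2.1

n1.1 (Ines): min(-1, 2, -42, -25) = -42
n1.2 (Ines): min(-36, -25) = -36
n1 (Omar): max(-42, -36) = -36
n2.1 (Ines): min(-25, 19) = -25
n2.2 (Ines): min(46, 17) = 17
n2 (Omar): max(-25, 17) = 17
n3.1 (Ines): min(5, -22, 45) = -22
n3.2 (Ines): min(38, -24, 45) = -24
n3.3 (Ines): min(6, -28, 15, 45) = -28
n3 (Omar): max(-22, -24, -28) = -22
root (Ines): min(-36, 17, -22) = -36
At root, Ines picks n1 (lowest: -36).
At n1, Omar picks n1.2 (highest: -36).
At n1.2, Ines picks n1.2.1 (lowest: -36).
Terminal value -36.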